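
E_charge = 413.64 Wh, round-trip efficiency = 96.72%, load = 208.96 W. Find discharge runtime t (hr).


Step 1: E_discharge = eta/100 * E_charge = 96.72/100 * 413.64 = 400.07 Wh
Step 2: t = E_discharge / P = 400.07 / 208.96 = 1.915 hr

1.915 hr


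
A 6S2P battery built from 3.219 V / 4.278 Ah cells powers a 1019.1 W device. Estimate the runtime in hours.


Step 1: E_pack = Ns * V_cell * Np * C_cell = 6 * 3.219 * 2 * 4.278 = 165.25 Wh
Step 2: t = E_pack / P = 165.25 / 1019.1 = 0.1622 hr

0.1622 hr


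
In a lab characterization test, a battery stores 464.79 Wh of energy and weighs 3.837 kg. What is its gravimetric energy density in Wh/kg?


ED = E / m = 464.79 / 3.837 = 121.1 Wh/kg

121.1 Wh/kg


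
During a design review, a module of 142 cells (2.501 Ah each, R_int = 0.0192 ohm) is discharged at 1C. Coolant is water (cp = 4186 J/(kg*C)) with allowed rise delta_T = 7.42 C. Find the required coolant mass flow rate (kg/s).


Step 1: I = 1 * 2.501 = 2.501 A
Step 2: Q_cell = I^2 * R = 2.501^2 * 0.0192 = 0.1201 W
Step 3: Q_total = 142 * 0.1201 = 17.054 W
Step 4: m_dot = Q_total / (cp * dT) = 17.054 / (4186 * 7.42) = 5.491e-04 kg/s

5.491e-04 kg/s


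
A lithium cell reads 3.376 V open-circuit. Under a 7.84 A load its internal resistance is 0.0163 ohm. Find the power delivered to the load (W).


Step 1: V_terminal = OCV - I*R = 3.376 - 7.84 * 0.0163 = 3.2482 V
Step 2: P_out = V_terminal * I = 3.2482 * 7.84 = 25.47 W

25.47 W


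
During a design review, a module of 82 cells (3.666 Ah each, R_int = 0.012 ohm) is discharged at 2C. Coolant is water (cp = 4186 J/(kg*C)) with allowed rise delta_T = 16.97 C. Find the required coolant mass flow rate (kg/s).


Step 1: I = 2 * 3.666 = 7.332 A
Step 2: Q_cell = I^2 * R = 7.332^2 * 0.012 = 0.6451 W
Step 3: Q_total = 82 * 0.6451 = 52.898 W
Step 4: m_dot = Q_total / (cp * dT) = 52.898 / (4186 * 16.97) = 7.447e-04 kg/s

7.447e-04 kg/s


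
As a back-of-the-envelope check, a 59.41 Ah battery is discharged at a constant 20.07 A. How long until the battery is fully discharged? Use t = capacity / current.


t = capacity / current = 59.41 / 20.07 = 2.960 hr

2.960 hr


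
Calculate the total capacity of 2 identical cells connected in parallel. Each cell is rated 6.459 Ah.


Parallel capacities add: 2 * 6.459 Ah = 12.918 Ah

12.918 Ah


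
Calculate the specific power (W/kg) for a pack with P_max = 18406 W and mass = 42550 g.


Convert: m = 42550 g = 42.55 kg
SP = P / m = 18406 / 42.55 = 432.6 W/kg

432.6 W/kg


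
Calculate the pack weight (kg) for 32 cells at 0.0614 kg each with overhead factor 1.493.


m_pack = n * m_cell * overhead = 32 * 0.0614 * 1.493 = 2.933 kg

2.933 kg


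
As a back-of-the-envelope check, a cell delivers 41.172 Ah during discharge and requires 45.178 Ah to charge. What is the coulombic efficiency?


eta_c = Q_dis / Q_chg * 100 = 41.172 / 45.178 * 100 = 91.13%

91.13%


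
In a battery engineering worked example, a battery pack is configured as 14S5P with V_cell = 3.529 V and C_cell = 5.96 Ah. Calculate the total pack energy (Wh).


V_pack = 14 * 3.529 = 49.406 V
C_pack = 5 * 5.96 = 29.8 Ah
E = V_pack * C_pack = 49.406 * 29.8 = 1472 Wh

1472 Wh


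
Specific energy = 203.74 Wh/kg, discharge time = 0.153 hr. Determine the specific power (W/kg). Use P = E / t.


Specific power = 203.74 Wh/kg / 0.153 hr = 1332 W/kg

1332 W/kg


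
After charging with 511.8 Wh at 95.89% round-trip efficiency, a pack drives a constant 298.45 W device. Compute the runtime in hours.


Step 1: E_discharge = eta/100 * E_charge = 95.89/100 * 511.8 = 490.77 Wh
Step 2: t = E_discharge / P = 490.77 / 298.45 = 1.644 hr

1.644 hr


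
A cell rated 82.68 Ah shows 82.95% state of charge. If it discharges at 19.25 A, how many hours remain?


Step 1: remaining = SOC/100 * C_total = 82.95/100 * 82.68 = 68.583 Ah
Step 2: t = remaining / I = 68.583 / 19.25 = 3.563 hr

3.563 hr


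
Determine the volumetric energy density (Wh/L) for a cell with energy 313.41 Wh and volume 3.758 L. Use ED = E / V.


ED = E / V = 313.41 / 3.758 = 83.40 Wh/L

83.40 Wh/L


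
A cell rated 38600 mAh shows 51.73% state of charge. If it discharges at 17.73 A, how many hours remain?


Convert: C_total = 38600 mAh = 38.6 Ah
Step 1: remaining = SOC/100 * C_total = 51.73/100 * 38.6 = 19.968 Ah
Step 2: t = remaining / I = 19.968 / 17.73 = 1.126 hr

1.126 hr


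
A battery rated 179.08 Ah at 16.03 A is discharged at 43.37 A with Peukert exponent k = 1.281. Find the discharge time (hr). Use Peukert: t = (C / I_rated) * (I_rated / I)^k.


t_rated = C / I_rated = 179.08 / 16.03 = 11.172 hr
(I_rated/I)^k = (0.36961)^1.281 = 0.27943
t = t_rated * (I_rated/I)^k = 11.172 * 0.27943 = 3.122 hr

3.122 hr


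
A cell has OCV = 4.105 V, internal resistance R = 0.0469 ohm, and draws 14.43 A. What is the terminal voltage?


IR drop = 14.43 * 0.0469 = 0.67677 V
V = 4.105 - 0.67677 = 3.428 V

3.428 V


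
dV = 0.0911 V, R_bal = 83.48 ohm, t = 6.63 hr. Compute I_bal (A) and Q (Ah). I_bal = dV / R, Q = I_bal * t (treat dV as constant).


I_bal = dV / R = 0.0911 / 83.48 = 0.0010913 A
Q = I_bal * t = 0.0010913 * 6.63 = 0.007235 Ah

I=0.0010913 A, Q=0.007235 Ah


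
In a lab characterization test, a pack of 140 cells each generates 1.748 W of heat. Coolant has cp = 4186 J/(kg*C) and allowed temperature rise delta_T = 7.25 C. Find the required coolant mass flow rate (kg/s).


Step 1: Total heat Q = 140 * 1.748 W = 244.72 W
Step 2: denom = cp * dT = 4186 * 7.25 = 30349
Step 3: m_dot = 244.72 / 30349 = 0.008064 kg/s

0.008064 kg/s


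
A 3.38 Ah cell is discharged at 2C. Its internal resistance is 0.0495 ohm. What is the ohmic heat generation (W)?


Step 1: I = C_rate * capacity = 2 * 3.38 = 6.76 A
Step 2: Q = I^2 * R = 6.76^2 * 0.0495 = 45.698 * 0.0495 = 2.262 W

2.262 W


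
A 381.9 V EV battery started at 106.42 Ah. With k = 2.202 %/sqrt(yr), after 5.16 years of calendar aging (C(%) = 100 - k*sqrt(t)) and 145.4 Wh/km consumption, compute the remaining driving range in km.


Step 1: capacity retention = 100 - 2.202 * sqrt(5.16) = 100 - 2.202 * 2.2716 = 94.998%
Step 2: C_now = 106.42 * 94.998/100 = 101.1 Ah
Step 3: E_pack = V * C_now = 381.9 * 101.1 = 38610 Wh
Step 4: range = E_pack / consumption = 38610 / 145.4 = 265.5 km

265.5 km


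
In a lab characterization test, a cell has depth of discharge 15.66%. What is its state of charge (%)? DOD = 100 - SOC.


SOC = 100 - DOD = 100 - 15.66 = 84.34%

84.34%


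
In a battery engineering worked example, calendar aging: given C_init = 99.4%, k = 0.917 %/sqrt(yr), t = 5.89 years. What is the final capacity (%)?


sqrt(t) = sqrt(5.89) = 2.4269
C_final = 99.4 - 0.917 * 2.4269 = 97.17%

97.17%


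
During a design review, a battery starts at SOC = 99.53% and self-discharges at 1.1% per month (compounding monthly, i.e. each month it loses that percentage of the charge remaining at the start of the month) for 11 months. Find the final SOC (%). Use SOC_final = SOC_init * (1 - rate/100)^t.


decay = (1 - 1.1/100)^11 = 0.88544
SOC_final = 99.53 * 0.88544 = 88.13%

88.13%


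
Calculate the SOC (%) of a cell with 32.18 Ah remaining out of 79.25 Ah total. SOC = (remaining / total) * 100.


SOC% = 32.18 / 79.25 * 100 = 40.61%

40.61%


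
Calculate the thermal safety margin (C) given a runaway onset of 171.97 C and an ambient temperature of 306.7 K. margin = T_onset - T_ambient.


Convert: T_ambient = 306.7 K = 33.55 C
margin = 171.97 - 33.55 = 138.42 C

138.42 C


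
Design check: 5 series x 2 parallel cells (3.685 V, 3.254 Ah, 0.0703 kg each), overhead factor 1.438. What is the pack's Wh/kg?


Step 1: V_pack = 5 * 3.685 = 18.425 V
Step 2: C_pack = 2 * 3.254 = 6.508 Ah
Step 3: E_pack = V_pack * C_pack = 18.425 * 6.508 = 119.91 Wh
Step 4: m_pack = 5 * 2 * 0.0703 * 1.438 = 1.0109 kg
Step 5: ED = E_pack / m_pack = 119.91 / 1.0109 = 118.6 Wh/kg

118.6 Wh/kg


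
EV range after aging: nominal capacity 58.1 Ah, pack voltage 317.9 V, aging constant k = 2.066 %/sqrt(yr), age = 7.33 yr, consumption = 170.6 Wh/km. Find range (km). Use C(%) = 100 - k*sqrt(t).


Step 1: capacity retention = 100 - 2.066 * sqrt(7.33) = 100 - 2.066 * 2.7074 = 94.407%
Step 2: C_now = 58.1 * 94.407/100 = 54.85 Ah
Step 3: E_pack = V * C_now = 317.9 * 54.85 = 17437 Wh
Step 4: range = E_pack / consumption = 17437 / 170.6 = 102.2 km

102.2 km


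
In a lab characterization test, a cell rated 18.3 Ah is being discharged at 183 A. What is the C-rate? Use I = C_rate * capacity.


Rearranging: C_rate = 183 / 18.3 = 10C

10C


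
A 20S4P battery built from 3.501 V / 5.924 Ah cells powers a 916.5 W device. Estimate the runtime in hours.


Step 1: E_pack = Ns * V_cell * Np * C_cell = 20 * 3.501 * 4 * 5.924 = 1659.2 Wh
Step 2: t = E_pack / P = 1659.2 / 916.5 = 1.810 hr

1.810 hr


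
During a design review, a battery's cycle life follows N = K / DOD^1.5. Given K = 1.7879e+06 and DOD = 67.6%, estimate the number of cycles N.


Step 1: DOD^1.5 = 67.6^1.5 = 555.8
Step 2: N = 1.7879e+06 / 555.8 = 3217 cycles

3217 cycles


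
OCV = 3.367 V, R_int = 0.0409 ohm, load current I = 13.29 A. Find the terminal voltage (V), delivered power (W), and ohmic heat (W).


Step 1: V_terminal = OCV - I*R = 3.367 - 13.29 * 0.0409 = 2.8234 V
Step 2: P_out = V_terminal * I = 2.8234 * 13.29 = 37.52 W
Step 3: Q = I^2 * R = 13.29^2 * 0.0409 = 7.224 W

V=2.8234 V, P=37.52 W, Q=7.224 W


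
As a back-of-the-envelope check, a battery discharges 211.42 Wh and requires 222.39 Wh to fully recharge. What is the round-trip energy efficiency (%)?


eta_e = E_dis / E_chg * 100 = 211.42 / 222.39 * 100 = 95.07%

95.07%


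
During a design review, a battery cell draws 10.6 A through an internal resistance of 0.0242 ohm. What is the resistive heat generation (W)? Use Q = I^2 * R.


Q = I^2 * R = 10.6^2 * 0.0242 = 2.719 W

2.719 W


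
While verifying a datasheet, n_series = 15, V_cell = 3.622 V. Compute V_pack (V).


Series voltages add: 15 * 3.622 V = 54.33 V

54.33 V


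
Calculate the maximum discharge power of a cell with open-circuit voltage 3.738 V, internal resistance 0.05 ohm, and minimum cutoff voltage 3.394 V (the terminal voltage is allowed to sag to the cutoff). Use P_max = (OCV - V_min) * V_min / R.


P_max = (OCV - V_min) * V_min / R = (3.738 - 3.394) * 3.394 / 0.05 = 0.344 * 3.394 / 0.05 = 23.35 W

23.35 W


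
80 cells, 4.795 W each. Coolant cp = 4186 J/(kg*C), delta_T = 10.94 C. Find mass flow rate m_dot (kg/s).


Step 1: Total heat Q = 80 * 4.795 W = 383.6 W
Step 2: denom = cp * dT = 4186 * 10.94 = 45795
Step 3: m_dot = 383.6 / 45795 = 0.008376 kg/s

0.008376 kg/s


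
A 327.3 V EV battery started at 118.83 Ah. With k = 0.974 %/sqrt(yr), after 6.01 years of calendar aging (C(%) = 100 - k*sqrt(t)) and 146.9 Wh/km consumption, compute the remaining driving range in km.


Step 1: capacity retention = 100 - 0.974 * sqrt(6.01) = 100 - 0.974 * 2.4515 = 97.612%
Step 2: C_now = 118.83 * 97.612/100 = 115.99 Ah
Step 3: E_pack = V * C_now = 327.3 * 115.99 = 37964 Wh
Step 4: range = E_pack / consumption = 37964 / 146.9 = 258.4 km

258.4 km


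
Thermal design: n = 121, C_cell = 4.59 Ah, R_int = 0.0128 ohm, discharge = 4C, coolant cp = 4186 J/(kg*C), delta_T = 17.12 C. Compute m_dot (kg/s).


Step 1: I = 4 * 4.59 = 18.36 A
Step 2: Q_cell = I^2 * R = 18.36^2 * 0.0128 = 4.3147 W
Step 3: Q_total = 121 * 4.3147 = 522.08 W
Step 4: m_dot = Q_total / (cp * dT) = 522.08 / (4186 * 17.12) = 0.007285 kg/s

0.007285 kg/s


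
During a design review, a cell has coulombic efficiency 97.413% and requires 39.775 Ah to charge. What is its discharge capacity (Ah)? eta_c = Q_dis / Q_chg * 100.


Q_dis = eta/100 * Q_chg = 97.413/100 * 39.775 = 38.75 Ah

38.75 Ah


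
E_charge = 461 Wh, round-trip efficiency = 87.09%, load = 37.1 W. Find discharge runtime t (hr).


Step 1: E_discharge = eta/100 * E_charge = 87.09/100 * 461 = 401.48 Wh
Step 2: t = E_discharge / P = 401.48 / 37.1 = 10.82 hr

10.82 hr


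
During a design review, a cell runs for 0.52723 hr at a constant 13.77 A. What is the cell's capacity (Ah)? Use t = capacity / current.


C = I * t = 13.77 * 0.52723 = 7.260 Ah

7.260 Ah


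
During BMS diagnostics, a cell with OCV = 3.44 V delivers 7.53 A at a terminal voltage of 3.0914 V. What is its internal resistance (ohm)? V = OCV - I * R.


R = (OCV - V) / I = (3.44 - 3.0914) / 7.53 = 0.04629 ohm

0.04629 ohm


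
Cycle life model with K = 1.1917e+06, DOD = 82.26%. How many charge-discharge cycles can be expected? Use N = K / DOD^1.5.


Step 1: DOD^1.5 = 82.26^1.5 = 746.08
Step 2: N = 1.1917e+06 / 746.08 = 1597 cycles

1597 cycles


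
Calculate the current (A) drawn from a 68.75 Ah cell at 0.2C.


I = C_rate * capacity = 0.2 * 68.75 = 13.75 A

13.75 A


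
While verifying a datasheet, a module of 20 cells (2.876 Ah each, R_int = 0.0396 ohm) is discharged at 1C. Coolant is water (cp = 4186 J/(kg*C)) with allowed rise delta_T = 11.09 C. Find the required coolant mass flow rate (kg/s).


Step 1: I = 1 * 2.876 = 2.876 A
Step 2: Q_cell = I^2 * R = 2.876^2 * 0.0396 = 0.32755 W
Step 3: Q_total = 20 * 0.32755 = 6.551 W
Step 4: m_dot = Q_total / (cp * dT) = 6.551 / (4186 * 11.09) = 1.411e-04 kg/s

1.411e-04 kg/s


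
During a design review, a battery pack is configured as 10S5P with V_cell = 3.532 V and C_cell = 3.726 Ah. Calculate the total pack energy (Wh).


E = Ns * Vcell * Np * Ccell = 10 * 3.532 * 5 * 3.726 = 658.0 Wh

658.0 Wh


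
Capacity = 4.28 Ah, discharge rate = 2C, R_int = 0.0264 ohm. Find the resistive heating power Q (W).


Step 1: I = C_rate * capacity = 2 * 4.28 = 8.56 A
Step 2: Q = I^2 * R = 8.56^2 * 0.0264 = 73.274 * 0.0264 = 1.934 W

1.934 W


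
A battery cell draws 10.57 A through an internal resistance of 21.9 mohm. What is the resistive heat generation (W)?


Convert: R = 21.9 mohm = 0.0219 ohm
I^2 = 111.72
Q = 111.72 * 0.0219 = 2.447 W

2.447 W


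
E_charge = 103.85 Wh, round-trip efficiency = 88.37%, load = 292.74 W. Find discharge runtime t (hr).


Step 1: E_discharge = eta/100 * E_charge = 88.37/100 * 103.85 = 91.772 Wh
Step 2: t = E_discharge / P = 91.772 / 292.74 = 0.3135 hr

0.3135 hr


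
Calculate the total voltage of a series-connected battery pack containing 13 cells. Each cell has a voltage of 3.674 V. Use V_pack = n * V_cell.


Series voltages add: 13 * 3.674 V = 47.762 V

47.762 V


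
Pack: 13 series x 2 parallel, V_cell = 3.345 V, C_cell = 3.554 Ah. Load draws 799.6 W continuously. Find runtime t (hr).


Step 1: E_pack = Ns * V_cell * Np * C_cell = 13 * 3.345 * 2 * 3.554 = 309.09 Wh
Step 2: t = E_pack / P = 309.09 / 799.6 = 0.3866 hr

0.3866 hr


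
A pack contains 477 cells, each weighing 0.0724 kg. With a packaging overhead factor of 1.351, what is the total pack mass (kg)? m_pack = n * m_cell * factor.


m_pack = n * m_cell * overhead = 477 * 0.0724 * 1.351 = 46.66 kg

46.66 kg


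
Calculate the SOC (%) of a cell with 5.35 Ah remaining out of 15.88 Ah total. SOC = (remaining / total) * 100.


SOC = (remaining / total) * 100 = (5.35 / 15.88) * 100 = 33.69%

33.69%


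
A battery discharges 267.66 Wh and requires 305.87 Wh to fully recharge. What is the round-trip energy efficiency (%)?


eta_e = E_dis / E_chg * 100 = 267.66 / 305.87 * 100 = 87.51%

87.51%


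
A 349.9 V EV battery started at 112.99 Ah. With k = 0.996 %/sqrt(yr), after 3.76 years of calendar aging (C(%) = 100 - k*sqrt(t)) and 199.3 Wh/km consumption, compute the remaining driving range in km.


Step 1: capacity retention = 100 - 0.996 * sqrt(3.76) = 100 - 0.996 * 1.9391 = 98.069%
Step 2: C_now = 112.99 * 98.069/100 = 110.81 Ah
Step 3: E_pack = V * C_now = 349.9 * 110.81 = 38772 Wh
Step 4: range = E_pack / consumption = 38772 / 199.3 = 194.5 km

194.5 km


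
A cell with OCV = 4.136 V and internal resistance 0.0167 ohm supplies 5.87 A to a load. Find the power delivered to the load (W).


Step 1: V_terminal = OCV - I*R = 4.136 - 5.87 * 0.0167 = 4.038 V
Step 2: P_out = V_terminal * I = 4.038 * 5.87 = 23.70 W

23.70 W


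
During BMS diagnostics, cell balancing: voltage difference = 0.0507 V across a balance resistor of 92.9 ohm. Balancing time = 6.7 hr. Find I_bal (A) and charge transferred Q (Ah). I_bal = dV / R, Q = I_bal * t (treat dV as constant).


I_bal = dV / R = 0.0507 / 92.9 = 5.4575e-04 A
Q = I_bal * t = 5.4575e-04 * 6.7 = 0.003657 Ah

I=5.4575e-04 A, Q=0.003657 Ah


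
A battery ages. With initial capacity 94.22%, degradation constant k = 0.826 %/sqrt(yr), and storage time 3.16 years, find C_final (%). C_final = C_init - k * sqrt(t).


Step 1: sqrt(3.16 yr) = 1.7776
Step 2: drop = 0.826 * 1.7776 = 1.4683
Step 3: C_final = 94.22 - 1.4683 = 92.75%

92.75%


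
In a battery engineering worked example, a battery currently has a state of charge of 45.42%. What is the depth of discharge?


DOD = 100 - SOC = 100 - 45.42 = 54.58%

54.58%


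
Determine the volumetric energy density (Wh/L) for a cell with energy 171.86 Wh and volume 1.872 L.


Volumetric ED = 171.86 Wh / 1.872 L = 91.81 Wh/L

91.81 Wh/L


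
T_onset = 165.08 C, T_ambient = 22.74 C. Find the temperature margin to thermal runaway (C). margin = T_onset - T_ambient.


margin = T_onset - T_ambient = 165.08 - 22.74 = 142.34 C

142.34 C


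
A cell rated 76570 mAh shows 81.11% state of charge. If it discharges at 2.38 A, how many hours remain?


Convert: C_total = 76570 mAh = 76.57 Ah
Step 1: remaining = SOC/100 * C_total = 81.11/100 * 76.57 = 62.106 Ah
Step 2: t = remaining / I = 62.106 / 2.38 = 26.09 hr

26.09 hr


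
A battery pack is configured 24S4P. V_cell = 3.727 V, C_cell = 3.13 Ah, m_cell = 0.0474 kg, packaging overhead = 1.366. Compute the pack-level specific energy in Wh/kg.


Step 1: V_pack = 24 * 3.727 = 89.448 V
Step 2: C_pack = 4 * 3.13 = 12.52 Ah
Step 3: E_pack = V_pack * C_pack = 89.448 * 12.52 = 1119.9 Wh
Step 4: m_pack = 24 * 4 * 0.0474 * 1.366 = 6.2158 kg
Step 5: ED = E_pack / m_pack = 1119.9 / 6.2158 = 180.2 Wh/kg

180.2 Wh/kg


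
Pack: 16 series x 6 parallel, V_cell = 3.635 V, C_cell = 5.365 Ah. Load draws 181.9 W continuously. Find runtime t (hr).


Step 1: E_pack = Ns * V_cell * Np * C_cell = 16 * 3.635 * 6 * 5.365 = 1872.2 Wh
Step 2: t = E_pack / P = 1872.2 / 181.9 = 10.29 hr

10.29 hr


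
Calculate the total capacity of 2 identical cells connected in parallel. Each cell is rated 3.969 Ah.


C_total = 2 * 3.969 = 7.938 Ah

7.938 Ah


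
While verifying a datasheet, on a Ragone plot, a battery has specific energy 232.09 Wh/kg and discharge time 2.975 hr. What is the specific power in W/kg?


Specific power = 232.09 Wh/kg / 2.975 hr = 78.01 W/kg

78.01 W/kg


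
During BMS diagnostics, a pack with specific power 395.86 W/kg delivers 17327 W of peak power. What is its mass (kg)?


m = P / SP = 17327 / 395.86 = 43.77 kg

43.77 kg


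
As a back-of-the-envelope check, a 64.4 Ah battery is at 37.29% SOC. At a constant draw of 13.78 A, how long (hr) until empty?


Step 1: remaining = SOC/100 * C_total = 37.29/100 * 64.4 = 24.015 Ah
Step 2: t = remaining / I = 24.015 / 13.78 = 1.743 hr

1.743 hr


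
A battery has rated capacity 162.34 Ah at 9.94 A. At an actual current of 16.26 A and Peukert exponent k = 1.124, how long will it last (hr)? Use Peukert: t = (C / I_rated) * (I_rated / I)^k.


Step 1: t_rated = C / I_rated = 162.34 / 9.94 = 16.332 hr
Step 2: ratio = 9.94 / 16.26 = 0.61132
Step 3: ratio^k = 0.61132^1.124 = 0.57513
Step 4: t = t_rated * ratio^k = 16.332 * 0.57513 = 9.393 hr

9.393 hr


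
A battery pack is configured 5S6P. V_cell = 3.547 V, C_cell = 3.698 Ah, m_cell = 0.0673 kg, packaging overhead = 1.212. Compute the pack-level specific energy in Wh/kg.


Step 1: V_pack = 5 * 3.547 = 17.735 V
Step 2: C_pack = 6 * 3.698 = 22.188 Ah
Step 3: E_pack = V_pack * C_pack = 17.735 * 22.188 = 393.5 Wh
Step 4: m_pack = 5 * 6 * 0.0673 * 1.212 = 2.447 kg
Step 5: ED = E_pack / m_pack = 393.5 / 2.447 = 160.8 Wh/kg

160.8 Wh/kg


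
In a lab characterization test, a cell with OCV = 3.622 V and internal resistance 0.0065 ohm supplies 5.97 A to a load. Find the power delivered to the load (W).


Step 1: V_terminal = OCV - I*R = 3.622 - 5.97 * 0.0065 = 3.5832 V
Step 2: P_out = V_terminal * I = 3.5832 * 5.97 = 21.39 W

21.39 W


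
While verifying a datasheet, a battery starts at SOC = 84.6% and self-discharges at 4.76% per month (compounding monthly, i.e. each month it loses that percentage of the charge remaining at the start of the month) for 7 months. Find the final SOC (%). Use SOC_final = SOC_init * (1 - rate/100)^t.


decay = (1 - 4.76/100)^7 = 0.71078
SOC_final = 84.6 * 0.71078 = 60.13%

60.13%


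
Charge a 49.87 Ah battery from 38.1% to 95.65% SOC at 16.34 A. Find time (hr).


Step 1: dSOC = 95.65% - 38.1% = 57.55%
Step 2: delta_Ah = 49.87 * 57.55 / 100 = 28.7 Ah
Step 3: t = 28.7 / 16.34 = 1.756 hr

1.756 hr


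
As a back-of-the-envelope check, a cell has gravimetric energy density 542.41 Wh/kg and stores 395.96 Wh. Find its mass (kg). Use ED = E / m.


m = E / ED = 395.96 / 542.41 = 0.7300 kg

0.7300 kg


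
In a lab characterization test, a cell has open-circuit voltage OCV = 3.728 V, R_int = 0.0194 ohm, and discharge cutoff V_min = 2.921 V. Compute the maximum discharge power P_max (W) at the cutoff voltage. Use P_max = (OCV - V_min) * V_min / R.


P_max = (OCV - V_min) * V_min / R = (3.728 - 2.921) * 2.921 / 0.0194 = 0.807 * 2.921 / 0.0194 = 121.5 W

121.5 W


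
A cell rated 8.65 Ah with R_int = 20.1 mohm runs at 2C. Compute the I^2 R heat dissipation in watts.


Convert: R = 20.1 mohm = 0.0201 ohm
Step 1: I = C_rate * capacity = 2 * 8.65 = 17.3 A
Step 2: Q = I^2 * R = 17.3^2 * 0.0201 = 299.29 * 0.0201 = 6.016 W

6.016 W


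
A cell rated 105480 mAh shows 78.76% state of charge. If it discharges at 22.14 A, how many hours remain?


Convert: C_total = 105480 mAh = 105.48 Ah
Step 1: remaining = SOC/100 * C_total = 78.76/100 * 105.48 = 83.076 Ah
Step 2: t = remaining / I = 83.076 / 22.14 = 3.752 hr

3.752 hr


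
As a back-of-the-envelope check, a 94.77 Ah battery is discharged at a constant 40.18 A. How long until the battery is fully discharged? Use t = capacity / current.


t = capacity / current = 94.77 / 40.18 = 2.359 hr

2.359 hr


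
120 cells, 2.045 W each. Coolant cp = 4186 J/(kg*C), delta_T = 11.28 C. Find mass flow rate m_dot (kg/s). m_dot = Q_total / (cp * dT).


Step 1: Total heat Q = 120 * 2.045 W = 245.4 W
Step 2: denom = cp * dT = 4186 * 11.28 = 47218
Step 3: m_dot = 245.4 / 47218 = 0.005197 kg/s

0.005197 kg/s


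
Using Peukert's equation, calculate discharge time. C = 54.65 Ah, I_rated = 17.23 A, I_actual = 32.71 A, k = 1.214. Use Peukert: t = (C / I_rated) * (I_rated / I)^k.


Step 1: t_rated = C / I_rated = 54.65 / 17.23 = 3.1718 hr
Step 2: ratio = 17.23 / 32.71 = 0.52675
Step 3: ratio^k = 0.52675^1.214 = 0.45923
Step 4: t = t_rated * ratio^k = 3.1718 * 0.45923 = 1.457 hr

1.457 hr


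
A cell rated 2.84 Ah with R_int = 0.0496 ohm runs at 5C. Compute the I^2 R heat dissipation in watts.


Step 1: I = C_rate * capacity = 5 * 2.84 = 14.2 A
Step 2: Q = I^2 * R = 14.2^2 * 0.0496 = 201.64 * 0.0496 = 10.00 W

10.00 W


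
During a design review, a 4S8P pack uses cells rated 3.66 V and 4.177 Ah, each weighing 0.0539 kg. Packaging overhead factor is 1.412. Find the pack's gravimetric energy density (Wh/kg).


Step 1: V_pack = 4 * 3.66 = 14.64 V
Step 2: C_pack = 8 * 4.177 = 33.416 Ah
Step 3: E_pack = V_pack * C_pack = 14.64 * 33.416 = 489.21 Wh
Step 4: m_pack = 4 * 8 * 0.0539 * 1.412 = 2.4354 kg
Step 5: ED = E_pack / m_pack = 489.21 / 2.4354 = 200.9 Wh/kg

200.9 Wh/kg


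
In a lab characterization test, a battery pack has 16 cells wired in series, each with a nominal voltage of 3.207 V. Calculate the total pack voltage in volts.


With 16 cells in series at 3.207 V each, V_pack = 51.312 V

51.312 V


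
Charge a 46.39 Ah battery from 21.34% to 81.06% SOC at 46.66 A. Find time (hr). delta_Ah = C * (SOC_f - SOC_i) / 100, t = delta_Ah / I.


delta_Ah = 46.39 * (81.06 - 21.34) / 100 = 27.704 Ah
t = delta_Ah / I = 27.704 / 46.66 = 0.5937 hr

0.5937 hr


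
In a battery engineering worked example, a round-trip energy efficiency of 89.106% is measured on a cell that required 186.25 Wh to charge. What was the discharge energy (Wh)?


E_dis = eta/100 * E_chg = 89.106/100 * 186.25 = 166.0 Wh

166.0 Wh


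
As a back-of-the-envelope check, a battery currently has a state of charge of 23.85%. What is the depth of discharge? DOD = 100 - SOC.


DOD = 100 - SOC = 100 - 23.85 = 76.15%

76.15%


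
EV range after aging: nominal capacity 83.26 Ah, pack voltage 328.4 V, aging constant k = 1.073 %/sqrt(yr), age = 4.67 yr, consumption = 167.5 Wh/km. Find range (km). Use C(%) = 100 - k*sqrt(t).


Step 1: capacity retention = 100 - 1.073 * sqrt(4.67) = 100 - 1.073 * 2.161 = 97.681%
Step 2: C_now = 83.26 * 97.681/100 = 81.329 Ah
Step 3: E_pack = V * C_now = 328.4 * 81.329 = 26708 Wh
Step 4: range = E_pack / consumption = 26708 / 167.5 = 159.5 km

159.5 km


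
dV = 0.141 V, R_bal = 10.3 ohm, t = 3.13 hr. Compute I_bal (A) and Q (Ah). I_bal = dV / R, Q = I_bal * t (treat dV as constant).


I_bal = dV / R = 0.141 / 10.3 = 0.013689 A
Q = I_bal * t = 0.013689 * 3.13 = 0.04285 Ah

I=0.013689 A, Q=0.04285 Ah


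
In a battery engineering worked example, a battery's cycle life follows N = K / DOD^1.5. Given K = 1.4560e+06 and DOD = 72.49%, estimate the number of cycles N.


Step 1: DOD^1.5 = 72.49^1.5 = 617.19
Step 2: N = 1.4560e+06 / 617.19 = 2359 cycles

2359 cycles


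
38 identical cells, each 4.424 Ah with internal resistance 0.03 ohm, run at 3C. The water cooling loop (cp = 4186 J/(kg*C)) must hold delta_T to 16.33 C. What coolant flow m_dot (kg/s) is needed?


Step 1: I = 3 * 4.424 = 13.272 A
Step 2: Q_cell = I^2 * R = 13.272^2 * 0.03 = 5.2844 W
Step 3: Q_total = 38 * 5.2844 = 200.81 W
Step 4: m_dot = Q_total / (cp * dT) = 200.81 / (4186 * 16.33) = 0.002938 kg/s

0.002938 kg/s


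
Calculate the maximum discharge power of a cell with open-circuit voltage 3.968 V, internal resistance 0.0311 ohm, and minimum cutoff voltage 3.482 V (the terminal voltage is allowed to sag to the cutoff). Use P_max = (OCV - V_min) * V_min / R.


P_max = (OCV - V_min) * V_min / R = (3.968 - 3.482) * 3.482 / 0.0311 = 0.486 * 3.482 / 0.0311 = 54.41 W

54.41 W


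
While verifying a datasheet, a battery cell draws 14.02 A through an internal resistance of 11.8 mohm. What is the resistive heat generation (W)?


Convert: R = 11.8 mohm = 0.0118 ohm
I^2 = 196.56
Q = 196.56 * 0.0118 = 2.319 W

2.319 W


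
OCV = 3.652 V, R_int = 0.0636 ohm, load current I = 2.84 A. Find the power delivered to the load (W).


Step 1: V_terminal = OCV - I*R = 3.652 - 2.84 * 0.0636 = 3.4714 V
Step 2: P_out = V_terminal * I = 3.4714 * 2.84 = 9.859 W

9.859 W


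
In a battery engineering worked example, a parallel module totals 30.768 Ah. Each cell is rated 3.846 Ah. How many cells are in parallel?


n = C_total / C_cell = 30.768 / 3.846 = 8

8


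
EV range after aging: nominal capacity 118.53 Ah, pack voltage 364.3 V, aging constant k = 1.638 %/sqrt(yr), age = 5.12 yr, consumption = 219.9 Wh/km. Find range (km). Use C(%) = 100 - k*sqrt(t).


Step 1: capacity retention = 100 - 1.638 * sqrt(5.12) = 100 - 1.638 * 2.2627 = 96.294%
Step 2: C_now = 118.53 * 96.294/100 = 114.14 Ah
Step 3: E_pack = V * C_now = 364.3 * 114.14 = 41581 Wh
Step 4: range = E_pack / consumption = 41581 / 219.9 = 189.1 km

189.1 km


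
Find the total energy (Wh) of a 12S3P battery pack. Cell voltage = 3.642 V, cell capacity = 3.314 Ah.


V_pack = 12 * 3.642 = 43.704 V
C_pack = 3 * 3.314 = 9.942 Ah
E = V_pack * C_pack = 43.704 * 9.942 = 434.5 Wh

434.5 Wh


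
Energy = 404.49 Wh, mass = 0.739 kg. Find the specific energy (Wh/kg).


ED = E / m = 404.49 / 0.739 = 547.3 Wh/kg

547.3 Wh/kg


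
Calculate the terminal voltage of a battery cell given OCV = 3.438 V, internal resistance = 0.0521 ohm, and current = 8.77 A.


IR drop = 8.77 * 0.0521 = 0.45692 V
V = 3.438 - 0.45692 = 2.981 V

2.981 V


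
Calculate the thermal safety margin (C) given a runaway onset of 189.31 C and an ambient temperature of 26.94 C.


Safety margin = 189.31 C - 26.94 C = 162.37 C

162.37 C


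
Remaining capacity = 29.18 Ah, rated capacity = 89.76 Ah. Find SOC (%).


SOC% = 29.18 / 89.76 * 100 = 32.51%

32.51%


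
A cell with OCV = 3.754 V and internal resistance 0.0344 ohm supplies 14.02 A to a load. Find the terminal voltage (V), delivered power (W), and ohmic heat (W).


Step 1: V_terminal = OCV - I*R = 3.754 - 14.02 * 0.0344 = 3.2717 V
Step 2: P_out = V_terminal * I = 3.2717 * 14.02 = 45.87 W
Step 3: Q = I^2 * R = 14.02^2 * 0.0344 = 6.762 W

V=3.2717 V, P=45.87 W, Q=6.762 W


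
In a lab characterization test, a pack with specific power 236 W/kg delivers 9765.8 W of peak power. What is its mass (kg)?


m = P / SP = 9765.8 / 236 = 41.38 kg

41.38 kg


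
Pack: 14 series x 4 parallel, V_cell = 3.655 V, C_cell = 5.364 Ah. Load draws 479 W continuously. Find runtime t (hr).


Step 1: E_pack = Ns * V_cell * Np * C_cell = 14 * 3.655 * 4 * 5.364 = 1097.9 Wh
Step 2: t = E_pack / P = 1097.9 / 479 = 2.292 hr

2.292 hr


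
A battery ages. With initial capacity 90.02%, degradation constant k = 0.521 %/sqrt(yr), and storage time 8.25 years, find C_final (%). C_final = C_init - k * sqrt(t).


Step 1: sqrt(8.25 yr) = 2.8723
Step 2: drop = 0.521 * 2.8723 = 1.4965
Step 3: C_final = 90.02 - 1.4965 = 88.52%

88.52%


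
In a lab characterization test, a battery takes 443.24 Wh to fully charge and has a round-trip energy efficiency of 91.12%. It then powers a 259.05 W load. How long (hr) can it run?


Step 1: E_discharge = eta/100 * E_charge = 91.12/100 * 443.24 = 403.88 Wh
Step 2: t = E_discharge / P = 403.88 / 259.05 = 1.559 hr

1.559 hr


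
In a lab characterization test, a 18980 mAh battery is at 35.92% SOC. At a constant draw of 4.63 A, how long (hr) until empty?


Convert: C_total = 18980 mAh = 18.98 Ah
Step 1: remaining = SOC/100 * C_total = 35.92/100 * 18.98 = 6.8176 Ah
Step 2: t = remaining / I = 6.8176 / 4.63 = 1.472 hr

1.472 hr


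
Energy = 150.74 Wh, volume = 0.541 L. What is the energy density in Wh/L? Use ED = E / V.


Volumetric ED = 150.74 Wh / 0.541 L = 278.6 Wh/L

278.6 Wh/L


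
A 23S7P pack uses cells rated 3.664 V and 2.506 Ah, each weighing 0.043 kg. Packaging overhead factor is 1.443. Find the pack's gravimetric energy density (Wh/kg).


Step 1: V_pack = 23 * 3.664 = 84.272 V
Step 2: C_pack = 7 * 2.506 = 17.542 Ah
Step 3: E_pack = V_pack * C_pack = 84.272 * 17.542 = 1478.3 Wh
Step 4: m_pack = 23 * 7 * 0.043 * 1.443 = 9.9899 kg
Step 5: ED = E_pack / m_pack = 1478.3 / 9.9899 = 148.0 Wh/kg

148.0 Wh/kg


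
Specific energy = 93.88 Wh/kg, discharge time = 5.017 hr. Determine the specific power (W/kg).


P_specific = E / t = 93.88 / 5.017 = 18.71 W/kg

18.71 W/kg


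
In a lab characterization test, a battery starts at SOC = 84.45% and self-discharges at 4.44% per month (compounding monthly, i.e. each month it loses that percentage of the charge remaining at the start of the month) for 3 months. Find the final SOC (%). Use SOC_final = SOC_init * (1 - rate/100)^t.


Monthly retention factor = 1 - 4.44/100 = 0.9556
Over 3 months: factor^3 = 0.87263
SOC_final = 84.45 * 0.87263 = 73.69%

73.69%


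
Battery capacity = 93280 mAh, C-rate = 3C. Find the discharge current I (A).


Convert: capacity = 93280 mAh = 93.28 Ah
At 3C: I = 3 * 93.28 Ah = 279.84 A

279.84 A


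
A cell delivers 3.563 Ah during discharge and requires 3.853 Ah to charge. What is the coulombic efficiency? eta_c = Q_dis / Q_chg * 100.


eta_c = Q_dis / Q_chg * 100 = 3.563 / 3.853 * 100 = 92.47%

92.47%


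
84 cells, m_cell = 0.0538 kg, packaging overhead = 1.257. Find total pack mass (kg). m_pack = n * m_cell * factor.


Cell mass sum = 84 * 0.0538 = 4.5192 kg
With overhead 1.257: m_pack = 4.5192 * 1.257 = 5.681 kg

5.681 kg


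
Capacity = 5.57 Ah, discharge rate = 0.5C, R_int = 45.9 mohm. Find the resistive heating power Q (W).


Convert: R = 45.9 mohm = 0.0459 ohm
Step 1: I = C_rate * capacity = 0.5 * 5.57 = 2.785 A
Step 2: Q = I^2 * R = 2.785^2 * 0.0459 = 7.7562 * 0.0459 = 0.3560 W

0.3560 W


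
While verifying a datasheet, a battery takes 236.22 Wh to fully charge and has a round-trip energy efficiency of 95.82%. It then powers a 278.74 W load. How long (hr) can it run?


Step 1: E_discharge = eta/100 * E_charge = 95.82/100 * 236.22 = 226.35 Wh
Step 2: t = E_discharge / P = 226.35 / 278.74 = 0.8120 hr

0.8120 hr


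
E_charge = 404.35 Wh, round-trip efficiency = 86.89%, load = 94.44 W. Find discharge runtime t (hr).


Step 1: E_discharge = eta/100 * E_charge = 86.89/100 * 404.35 = 351.34 Wh
Step 2: t = E_discharge / P = 351.34 / 94.44 = 3.720 hr

3.720 hr


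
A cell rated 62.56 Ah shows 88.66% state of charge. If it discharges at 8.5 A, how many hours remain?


Step 1: remaining = SOC/100 * C_total = 88.66/100 * 62.56 = 55.466 Ah
Step 2: t = remaining / I = 55.466 / 8.5 = 6.525 hr

6.525 hr


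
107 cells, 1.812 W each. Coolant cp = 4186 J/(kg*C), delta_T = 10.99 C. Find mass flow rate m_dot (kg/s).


Step 1: Total heat Q = 107 * 1.812 W = 193.88 W
Step 2: denom = cp * dT = 4186 * 10.99 = 46004
Step 3: m_dot = 193.88 / 46004 = 0.004214 kg/s

0.004214 kg/s


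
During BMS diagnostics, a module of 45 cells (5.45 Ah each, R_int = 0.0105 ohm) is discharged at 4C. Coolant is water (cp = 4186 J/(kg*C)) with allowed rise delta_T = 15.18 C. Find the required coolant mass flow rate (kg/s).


Step 1: I = 4 * 5.45 = 21.8 A
Step 2: Q_cell = I^2 * R = 21.8^2 * 0.0105 = 4.99 W
Step 3: Q_total = 45 * 4.99 = 224.55 W
Step 4: m_dot = Q_total / (cp * dT) = 224.55 / (4186 * 15.18) = 0.003534 kg/s

0.003534 kg/s


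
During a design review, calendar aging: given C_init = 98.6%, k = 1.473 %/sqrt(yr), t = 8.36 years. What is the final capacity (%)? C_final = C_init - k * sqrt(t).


sqrt(t) = sqrt(8.36) = 2.8914
C_final = 98.6 - 1.473 * 2.8914 = 94.34%

94.34%


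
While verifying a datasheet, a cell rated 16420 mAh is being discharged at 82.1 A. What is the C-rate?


Convert: capacity = 16420 mAh = 16.42 Ah
Rearranging: C_rate = 82.1 / 16.42 = 5C

5C


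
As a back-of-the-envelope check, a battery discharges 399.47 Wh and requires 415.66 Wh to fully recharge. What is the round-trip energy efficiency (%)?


Round-trip efficiency = 399.47/415.66 * 100% = 96.10%

96.10%


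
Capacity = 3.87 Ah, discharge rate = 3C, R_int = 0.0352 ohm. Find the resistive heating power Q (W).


Step 1: I = C_rate * capacity = 3 * 3.87 = 11.61 A
Step 2: Q = I^2 * R = 11.61^2 * 0.0352 = 134.79 * 0.0352 = 4.745 W

4.745 W


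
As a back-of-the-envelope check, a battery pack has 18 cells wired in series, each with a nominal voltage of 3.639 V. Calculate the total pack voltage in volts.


V_pack = n * V_cell = 18 * 3.639 = 65.502 V

65.502 V


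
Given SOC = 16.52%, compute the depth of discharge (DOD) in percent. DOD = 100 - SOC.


DOD = 100 - SOC = 100 - 16.52 = 83.48%

83.48%


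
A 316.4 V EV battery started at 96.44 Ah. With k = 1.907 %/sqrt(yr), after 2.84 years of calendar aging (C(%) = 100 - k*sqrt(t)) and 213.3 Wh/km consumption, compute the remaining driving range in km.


Step 1: capacity retention = 100 - 1.907 * sqrt(2.84) = 100 - 1.907 * 1.6852 = 96.786%
Step 2: C_now = 96.44 * 96.786/100 = 93.34 Ah
Step 3: E_pack = V * C_now = 316.4 * 93.34 = 29533 Wh
Step 4: range = E_pack / consumption = 29533 / 213.3 = 138.5 km

138.5 km


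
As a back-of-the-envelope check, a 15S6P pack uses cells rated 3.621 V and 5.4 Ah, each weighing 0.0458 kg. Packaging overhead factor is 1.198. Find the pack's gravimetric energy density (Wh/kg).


Step 1: V_pack = 15 * 3.621 = 54.315 V
Step 2: C_pack = 6 * 5.4 = 32.4 Ah
Step 3: E_pack = V_pack * C_pack = 54.315 * 32.4 = 1759.8 Wh
Step 4: m_pack = 15 * 6 * 0.0458 * 1.198 = 4.9382 kg
Step 5: ED = E_pack / m_pack = 1759.8 / 4.9382 = 356.4 Wh/kg

356.4 Wh/kg


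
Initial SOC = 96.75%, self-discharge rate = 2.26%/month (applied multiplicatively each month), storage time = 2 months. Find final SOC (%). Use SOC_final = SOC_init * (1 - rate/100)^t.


decay = (1 - 2.26/100)^2 = 0.95531
SOC_final = 96.75 * 0.95531 = 92.43%

92.43%


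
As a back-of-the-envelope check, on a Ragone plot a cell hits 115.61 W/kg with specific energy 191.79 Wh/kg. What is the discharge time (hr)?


t = E / P = 191.79 / 115.61 = 1.659 hr

1.659 hr


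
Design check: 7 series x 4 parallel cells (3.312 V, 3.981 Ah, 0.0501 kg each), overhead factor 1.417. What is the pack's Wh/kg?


Step 1: V_pack = 7 * 3.312 = 23.184 V
Step 2: C_pack = 4 * 3.981 = 15.924 Ah
Step 3: E_pack = V_pack * C_pack = 23.184 * 15.924 = 369.18 Wh
Step 4: m_pack = 7 * 4 * 0.0501 * 1.417 = 1.9878 kg
Step 5: ED = E_pack / m_pack = 369.18 / 1.9878 = 185.7 Wh/kg

185.7 Wh/kg


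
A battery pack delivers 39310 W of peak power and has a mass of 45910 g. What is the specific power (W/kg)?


Convert: m = 45910 g = 45.91 kg
SP = P / m = 39310 / 45.91 = 856.2 W/kg

856.2 W/kg


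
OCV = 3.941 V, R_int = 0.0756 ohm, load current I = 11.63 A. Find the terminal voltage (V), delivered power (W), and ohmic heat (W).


Step 1: V_terminal = OCV - I*R = 3.941 - 11.63 * 0.0756 = 3.0618 V
Step 2: P_out = V_terminal * I = 3.0618 * 11.63 = 35.61 W
Step 3: Q = I^2 * R = 11.63^2 * 0.0756 = 10.23 W

V=3.0618 V, P=35.61 W, Q=10.23 W


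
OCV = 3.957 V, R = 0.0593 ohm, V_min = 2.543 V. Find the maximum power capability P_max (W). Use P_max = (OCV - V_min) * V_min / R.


P_max = (OCV - V_min) * V_min / R = (3.957 - 2.543) * 2.543 / 0.0593 = 1.414 * 2.543 / 0.0593 = 60.64 W

60.64 W


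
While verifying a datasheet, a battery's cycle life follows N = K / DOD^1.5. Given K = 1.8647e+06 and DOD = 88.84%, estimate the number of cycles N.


DOD^1.5 = 837.36
N = K / DOD^1.5 = 1.8647e+06 / 837.36 = 2227

2227 cycles


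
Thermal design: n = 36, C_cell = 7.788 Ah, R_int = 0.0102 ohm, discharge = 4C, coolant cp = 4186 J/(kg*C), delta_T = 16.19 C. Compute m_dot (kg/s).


Step 1: I = 4 * 7.788 = 31.152 A
Step 2: Q_cell = I^2 * R = 31.152^2 * 0.0102 = 9.8986 W
Step 3: Q_total = 36 * 9.8986 = 356.35 W
Step 4: m_dot = Q_total / (cp * dT) = 356.35 / (4186 * 16.19) = 0.005258 kg/s

0.005258 kg/s


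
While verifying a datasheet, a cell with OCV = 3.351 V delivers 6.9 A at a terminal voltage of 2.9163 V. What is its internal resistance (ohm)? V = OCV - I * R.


R = (OCV - V) / I = (3.351 - 2.9163) / 6.9 = 0.06300 ohm

0.06300 ohm


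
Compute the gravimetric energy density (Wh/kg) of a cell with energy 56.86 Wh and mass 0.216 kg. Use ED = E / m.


ED = E / m = 56.86 / 0.216 = 263.2 Wh/kg

263.2 Wh/kg


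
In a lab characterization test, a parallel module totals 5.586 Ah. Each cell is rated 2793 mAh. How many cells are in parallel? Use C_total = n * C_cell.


Convert: C_cell = 2793 mAh = 2.793 Ah
n = C_total / C_cell = 5.586 / 2.793 = 2

2


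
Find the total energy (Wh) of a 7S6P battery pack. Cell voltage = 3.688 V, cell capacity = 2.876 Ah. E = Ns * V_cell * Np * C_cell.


V_pack = 7 * 3.688 = 25.816 V
C_pack = 6 * 2.876 = 17.256 Ah
E = V_pack * C_pack = 25.816 * 17.256 = 445.5 Wh

445.5 Wh


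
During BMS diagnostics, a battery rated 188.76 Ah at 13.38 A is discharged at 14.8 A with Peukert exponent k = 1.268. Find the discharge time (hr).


t_rated = C / I_rated = 188.76 / 13.38 = 14.108 hr
(I_rated/I)^k = (0.90405)^1.268 = 0.87994
t = t_rated * (I_rated/I)^k = 14.108 * 0.87994 = 12.41 hr

12.41 hr


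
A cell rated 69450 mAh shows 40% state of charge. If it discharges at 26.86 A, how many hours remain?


Convert: C_total = 69450 mAh = 69.45 Ah
Step 1: remaining = SOC/100 * C_total = 40/100 * 69.45 = 27.78 Ah
Step 2: t = remaining / I = 27.78 / 26.86 = 1.034 hr

1.034 hr
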